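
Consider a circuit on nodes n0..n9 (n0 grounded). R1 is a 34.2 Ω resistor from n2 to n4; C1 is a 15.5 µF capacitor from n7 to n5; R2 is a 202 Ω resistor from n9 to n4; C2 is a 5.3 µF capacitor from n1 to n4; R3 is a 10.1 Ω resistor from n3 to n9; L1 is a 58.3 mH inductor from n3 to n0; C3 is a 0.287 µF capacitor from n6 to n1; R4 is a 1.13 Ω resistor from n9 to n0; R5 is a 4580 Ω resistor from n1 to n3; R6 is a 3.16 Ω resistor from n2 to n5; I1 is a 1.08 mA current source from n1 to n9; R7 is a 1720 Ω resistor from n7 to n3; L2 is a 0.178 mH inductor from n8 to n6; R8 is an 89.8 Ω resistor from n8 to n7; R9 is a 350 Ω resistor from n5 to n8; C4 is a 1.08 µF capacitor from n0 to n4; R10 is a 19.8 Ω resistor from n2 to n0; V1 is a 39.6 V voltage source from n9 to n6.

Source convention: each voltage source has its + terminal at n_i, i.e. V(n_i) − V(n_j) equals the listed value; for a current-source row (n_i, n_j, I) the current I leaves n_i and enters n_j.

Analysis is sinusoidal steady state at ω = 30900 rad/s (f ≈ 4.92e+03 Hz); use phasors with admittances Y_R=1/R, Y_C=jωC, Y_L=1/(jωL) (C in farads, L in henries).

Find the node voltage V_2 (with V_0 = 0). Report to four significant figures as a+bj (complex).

-7.867+0.1251j V

MNA unknowns: 9 node voltages V₁..V_9 plus 1 source current (V1)
R1: Y=0.02924+0.000j on G[2,4]
C1: Y=0.000+0.4790j on G[7,5]
R2: Y=0.004950+0.000j on G[9,4]
C2: Y=0.000+0.1638j on G[1,4]
R3: Y=0.09901+0.000j on G[3,9]
L1: Y=0.000-0.0005551j on G[3,0]
C3: Y=0.000+0.008868j on G[6,1]
R4: Y=0.8850+0.000j on G[9,0]
R5: Y=0.0002183+0.000j on G[1,3]
R6: Y=0.3165+0.000j on G[2,5]
I1: z[1]−=0.00108, z[9]+=0.00108
R7: Y=0.0005814+0.000j on G[7,3]
L2: Y=0.000-0.1818j on G[8,6]
R8: Y=0.01114+0.000j on G[8,7]
R9: Y=0.002857+0.000j on G[5,8]
C4: Y=0.000+0.03337j on G[0,4]
R10: Y=0.05051+0.000j on G[2,0]
V1: row V9−V6=39.6, i_V1 at 9,6
solve → V1=-8.973-0.4835j, V2=-7.867+0.1251j, V3=0.3514+0.2737j, V4=-7.339-0.5184j, V5=-9.171+0.2045j, V6=-39.17+0.2698j, V7=-9.133+0.8881j, V8=-39.03+2.570j, V9=0.4292+0.2698j
aux → i_V1=-0.4249-0.2423j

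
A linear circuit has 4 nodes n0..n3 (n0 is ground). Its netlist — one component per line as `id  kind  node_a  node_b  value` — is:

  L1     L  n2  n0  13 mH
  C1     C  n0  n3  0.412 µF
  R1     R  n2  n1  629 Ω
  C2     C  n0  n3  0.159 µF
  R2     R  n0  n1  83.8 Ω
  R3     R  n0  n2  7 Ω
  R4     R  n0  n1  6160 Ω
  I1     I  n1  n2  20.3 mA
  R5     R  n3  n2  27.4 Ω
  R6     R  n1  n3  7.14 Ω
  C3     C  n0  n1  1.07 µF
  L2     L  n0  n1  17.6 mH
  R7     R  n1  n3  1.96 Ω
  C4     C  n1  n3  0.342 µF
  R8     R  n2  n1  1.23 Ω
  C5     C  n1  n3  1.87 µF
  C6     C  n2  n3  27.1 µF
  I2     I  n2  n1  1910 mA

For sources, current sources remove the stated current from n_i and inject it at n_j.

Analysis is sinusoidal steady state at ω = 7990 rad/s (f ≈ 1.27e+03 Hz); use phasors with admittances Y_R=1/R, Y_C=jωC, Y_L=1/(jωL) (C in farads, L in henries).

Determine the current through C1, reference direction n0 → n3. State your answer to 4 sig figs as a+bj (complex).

Apply KCL at each of the 3 non-ground nodes and solve the resulting linear system.
Node n1: branches {R1, R2, R4, I1, R6, C3, L2, R7, C4, R8, C5, I2} → V_1 = 1.802-0.4272j
Node n2: branches {L1, R1, R3, I1, R5, R8, C6, I2} → V_2 = -0.1832-0.03919j
Node n3: branches {C1, C2, R5, R6, R7, C4, C5, C6} → V_3 = 1.405-0.9064j

-0.002984-0.004625j A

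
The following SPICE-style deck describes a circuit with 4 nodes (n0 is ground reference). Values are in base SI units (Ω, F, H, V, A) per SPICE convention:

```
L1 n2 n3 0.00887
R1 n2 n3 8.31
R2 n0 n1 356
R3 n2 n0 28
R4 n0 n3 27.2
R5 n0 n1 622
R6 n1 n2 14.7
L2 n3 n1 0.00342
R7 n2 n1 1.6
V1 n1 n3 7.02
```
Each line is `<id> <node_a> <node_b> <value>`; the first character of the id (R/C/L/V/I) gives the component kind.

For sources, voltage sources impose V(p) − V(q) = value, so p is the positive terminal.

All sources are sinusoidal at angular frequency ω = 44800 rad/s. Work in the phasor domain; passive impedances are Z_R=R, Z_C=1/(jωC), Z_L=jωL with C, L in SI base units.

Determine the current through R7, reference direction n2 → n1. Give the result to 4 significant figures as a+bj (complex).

MNA unknowns: 3 node voltages V₁..V_3 plus 1 source current (V1)
L1: Y=0.000-0.002517j on G[2,3]
R1: Y=0.1203+0.000j on G[2,3]
R2: Y=0.002809+0.000j on G[0,1]
R3: Y=0.03571+0.000j on G[2,0]
R4: Y=0.03676+0.000j on G[0,3]
R5: Y=0.001608+0.000j on G[0,1]
R6: Y=0.06803+0.000j on G[1,2]
L2: Y=0.000-0.006527j on G[3,1]
R7: Y=0.6250+0.000j on G[2,1]
V1: row V1−V3=7.02, i_V1 at 1,3
solve → V1=3.895-0.008229j, V2=2.736+0.009489j, V3=-3.125-0.008229j
aux → i_V1=-0.8203+0.05813j

-0.7242+0.01107j A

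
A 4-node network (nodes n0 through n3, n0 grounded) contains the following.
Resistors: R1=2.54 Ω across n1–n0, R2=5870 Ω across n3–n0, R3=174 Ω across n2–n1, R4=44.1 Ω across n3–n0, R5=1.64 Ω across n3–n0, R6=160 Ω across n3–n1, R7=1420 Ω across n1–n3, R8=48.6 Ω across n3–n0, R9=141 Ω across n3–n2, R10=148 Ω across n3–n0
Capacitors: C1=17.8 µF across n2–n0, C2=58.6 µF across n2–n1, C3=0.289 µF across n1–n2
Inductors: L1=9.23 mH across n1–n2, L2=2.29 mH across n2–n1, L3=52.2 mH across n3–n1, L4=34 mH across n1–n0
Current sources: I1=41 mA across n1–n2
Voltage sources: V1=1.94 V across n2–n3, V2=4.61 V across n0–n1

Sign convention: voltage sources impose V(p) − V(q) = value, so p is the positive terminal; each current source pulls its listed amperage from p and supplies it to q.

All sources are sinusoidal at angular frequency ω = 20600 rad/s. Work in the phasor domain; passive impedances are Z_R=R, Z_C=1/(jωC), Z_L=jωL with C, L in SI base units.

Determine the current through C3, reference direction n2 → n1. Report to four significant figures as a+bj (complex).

Element admittances at ω=20600 rad/s:
  Y(R1) = 0.3937+0.000j S between n1,n0
  Y(R2) = 0.0001704+0.000j S between n3,n0
  Y(C1) = 0.000+0.3667j S between n2,n0
  Y(R3) = 0.005747+0.000j S between n2,n1
  Y(R4) = 0.02268+0.000j S between n3,n0
  Y(L1) = 0.000-0.005259j S between n1,n2
  I1: injects 0.041 A into n2 (from n1)
  Y(L2) = 0.000-0.02120j S between n2,n1
  Y(L3) = 0.000-0.0009300j S between n3,n1
  Y(R5) = 0.6098+0.000j S between n3,n0
  Y(R6) = 0.006250+0.000j S between n3,n1
  Y(R7) = 0.0007042+0.000j S between n1,n3
  Y(R8) = 0.02058+0.000j S between n3,n0
  Y(R9) = 0.007092+0.000j S between n3,n2
  Y(C2) = 0.000+1.207j S between n2,n1
  Y(C3) = 0.000+0.005953j S between n1,n2
  Y(L4) = 0.000-0.001428j S between n1,n0
  Y(R10) = 0.006757+0.000j S between n3,n0
  V1: constraint V(n2)−V(n3) = 1.94
  V2: constraint V(n0)−V(n1) = 4.61
Assemble and solve the 5×5 MNA system:
  V(n1)=-4.610+0.000j  V(n2)=-2.666-1.977j  V(n3)=-4.606-1.977j
  i(V1)=-3.055-1.318j  i(V2)=-4.129-2.276j

0.01177+0.01158j A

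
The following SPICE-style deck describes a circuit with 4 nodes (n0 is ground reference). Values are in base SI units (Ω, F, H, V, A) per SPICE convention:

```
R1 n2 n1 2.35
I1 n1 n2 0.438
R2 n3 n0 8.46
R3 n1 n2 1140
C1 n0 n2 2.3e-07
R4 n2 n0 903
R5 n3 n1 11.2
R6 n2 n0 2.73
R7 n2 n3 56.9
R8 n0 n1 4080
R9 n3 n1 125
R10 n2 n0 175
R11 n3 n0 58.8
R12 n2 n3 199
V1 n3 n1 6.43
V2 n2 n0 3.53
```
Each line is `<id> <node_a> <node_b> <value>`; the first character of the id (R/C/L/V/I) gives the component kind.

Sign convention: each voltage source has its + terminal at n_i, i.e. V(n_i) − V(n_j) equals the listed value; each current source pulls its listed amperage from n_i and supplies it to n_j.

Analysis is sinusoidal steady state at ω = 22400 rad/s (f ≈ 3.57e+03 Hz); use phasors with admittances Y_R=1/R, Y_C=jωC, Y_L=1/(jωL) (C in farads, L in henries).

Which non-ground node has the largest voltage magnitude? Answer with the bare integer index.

3

Apply KCL at each of the 3 non-ground nodes and solve the resulting linear system.
Node n1: branches {R1, I1, R3, R5, R8, R9, V1} → V_1 = 0.2263+0.000j
Node n2: branches {R1, I1, R3, C1, R4, R6, R7, R10, R12, V2} → V_2 = 3.530+0.000j
Node n3: branches {R2, R5, R7, R9, R11, R12, V1} → V_3 = 6.656+0.000j
Source currents: i(V1)=-1.596+0.000j, i(V2)=-2.217-0.01819j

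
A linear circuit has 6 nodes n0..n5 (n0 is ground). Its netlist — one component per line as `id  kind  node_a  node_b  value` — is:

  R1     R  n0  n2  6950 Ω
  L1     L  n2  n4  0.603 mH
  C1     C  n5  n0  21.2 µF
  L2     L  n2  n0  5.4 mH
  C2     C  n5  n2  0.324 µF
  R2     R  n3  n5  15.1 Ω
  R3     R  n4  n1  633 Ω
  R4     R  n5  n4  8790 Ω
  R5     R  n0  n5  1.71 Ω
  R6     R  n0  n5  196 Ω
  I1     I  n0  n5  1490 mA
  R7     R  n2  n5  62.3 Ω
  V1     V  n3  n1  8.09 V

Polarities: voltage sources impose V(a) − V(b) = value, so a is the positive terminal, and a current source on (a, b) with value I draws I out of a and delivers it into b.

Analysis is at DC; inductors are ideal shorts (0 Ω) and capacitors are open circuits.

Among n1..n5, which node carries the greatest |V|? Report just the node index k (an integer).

Apply KCL at each of the 5 non-ground nodes and solve the resulting linear system.
Node n1: branches {R3, V1} → V_1 = -5.486
Node n2: branches {R1, L1, L2, C2, R7} → V_2 = 0.000
Node n3: branches {R2, V1} → V_3 = 2.604
Node n4: branches {L1, R3, R4} → V_4 = 0.000
Node n5: branches {C1, C2, R2, R4, R5, R6, I1, R7} → V_5 = 2.473
Source currents: i(L1)=0.008386, i(L2)=0.03131, i(V1)=-0.008667

1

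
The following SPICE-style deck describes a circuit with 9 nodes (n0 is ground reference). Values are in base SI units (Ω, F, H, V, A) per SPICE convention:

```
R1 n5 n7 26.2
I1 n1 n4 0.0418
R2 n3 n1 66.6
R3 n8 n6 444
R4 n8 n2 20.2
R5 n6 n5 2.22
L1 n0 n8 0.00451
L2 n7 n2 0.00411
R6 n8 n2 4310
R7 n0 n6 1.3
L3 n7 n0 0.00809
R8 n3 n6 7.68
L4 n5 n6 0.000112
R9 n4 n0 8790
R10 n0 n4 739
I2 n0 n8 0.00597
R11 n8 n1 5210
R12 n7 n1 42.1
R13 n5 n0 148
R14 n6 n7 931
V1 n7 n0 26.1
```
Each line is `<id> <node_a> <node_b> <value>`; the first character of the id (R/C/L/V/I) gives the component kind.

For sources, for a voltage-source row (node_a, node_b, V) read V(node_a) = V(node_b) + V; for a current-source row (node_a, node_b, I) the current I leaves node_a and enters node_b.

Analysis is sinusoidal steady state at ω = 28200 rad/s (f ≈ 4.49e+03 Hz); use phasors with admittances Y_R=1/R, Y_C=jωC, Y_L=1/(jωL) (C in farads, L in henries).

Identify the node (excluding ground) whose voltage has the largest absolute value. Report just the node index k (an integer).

4

Apply KCL at each of the 8 non-ground nodes and solve the resulting linear system.
Node n1: branches {I1, R2, R11, R12} → V_1 = 16.05-0.01754j
Node n2: branches {R4, L2, R6} → V_2 = 13.83-2.259j
Node n3: branches {R2, R8} → V_3 = 2.966-0.04386j
Node n4: branches {I1, R9, R10} → V_4 = 28.49+0.000j
Node n5: branches {R1, R5, L4, R13} → V_5 = 2.789+0.8087j
Node n6: branches {R3, R5, R7, R8, L4, R14} → V_6 = 1.457-0.04689j
Node n7: branches {R1, L2, L3, R12, R14, V1} → V_7 = 26.10+0.000j
Node n8: branches {R3, R4, L1, R6, I2, R11} → V_8 = 13.44-0.1302j
Source currents: i(V1)=-1.174+0.2507j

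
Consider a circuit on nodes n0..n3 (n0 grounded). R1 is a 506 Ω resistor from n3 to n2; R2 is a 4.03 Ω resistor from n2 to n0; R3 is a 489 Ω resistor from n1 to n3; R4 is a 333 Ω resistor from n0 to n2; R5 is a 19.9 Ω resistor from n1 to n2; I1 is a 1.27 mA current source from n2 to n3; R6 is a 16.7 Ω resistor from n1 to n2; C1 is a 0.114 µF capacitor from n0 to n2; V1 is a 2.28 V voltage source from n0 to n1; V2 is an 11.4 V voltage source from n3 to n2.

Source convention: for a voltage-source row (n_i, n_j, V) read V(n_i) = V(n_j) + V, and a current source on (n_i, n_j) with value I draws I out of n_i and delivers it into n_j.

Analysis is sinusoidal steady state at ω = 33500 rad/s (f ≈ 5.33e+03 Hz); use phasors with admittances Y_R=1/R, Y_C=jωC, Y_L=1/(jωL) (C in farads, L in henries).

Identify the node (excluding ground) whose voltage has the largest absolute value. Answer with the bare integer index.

3

Element admittances at ω=33500 rad/s:
  Y(R1) = 0.001976+0.000j S between n3,n2
  Y(R2) = 0.2481+0.000j S between n2,n0
  Y(R3) = 0.002045+0.000j S between n1,n3
  Y(R4) = 0.003003+0.000j S between n0,n2
  Y(R5) = 0.05025+0.000j S between n1,n2
  I1: injects 0.00127 A into n3 (from n2)
  Y(R6) = 0.05988+0.000j S between n1,n2
  Y(C1) = 0.000+0.003819j S between n0,n2
  V1: constraint V(n0)−V(n1) = 2.28
  V2: constraint V(n3)−V(n2) = 11.4
Assemble and solve the 5×5 MNA system:
  V(n1)=-2.280+0.000j  V(n2)=-0.7680+0.008073j  V(n3)=10.63+0.008073j
  i(V1)=-0.1929-0.0009056j  i(V2)=-0.04766-1.651e-05j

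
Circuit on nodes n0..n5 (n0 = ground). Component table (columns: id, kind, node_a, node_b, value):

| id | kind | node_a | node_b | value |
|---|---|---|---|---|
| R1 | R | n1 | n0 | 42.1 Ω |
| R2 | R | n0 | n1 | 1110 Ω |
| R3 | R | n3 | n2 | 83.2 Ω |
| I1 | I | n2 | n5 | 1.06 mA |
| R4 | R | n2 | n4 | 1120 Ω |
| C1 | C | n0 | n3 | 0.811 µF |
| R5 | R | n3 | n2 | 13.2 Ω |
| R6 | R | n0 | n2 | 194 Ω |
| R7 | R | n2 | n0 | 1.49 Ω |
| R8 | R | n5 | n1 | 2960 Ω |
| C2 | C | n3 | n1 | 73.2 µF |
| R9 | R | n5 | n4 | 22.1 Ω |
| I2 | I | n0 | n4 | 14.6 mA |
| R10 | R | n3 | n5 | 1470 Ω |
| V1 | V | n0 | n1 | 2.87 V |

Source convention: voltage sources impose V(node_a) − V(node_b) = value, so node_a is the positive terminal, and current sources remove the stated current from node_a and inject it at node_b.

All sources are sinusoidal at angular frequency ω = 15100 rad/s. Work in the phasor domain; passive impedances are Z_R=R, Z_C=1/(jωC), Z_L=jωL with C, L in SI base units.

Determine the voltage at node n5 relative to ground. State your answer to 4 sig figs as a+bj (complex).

6.447-0.08354j V

MNA unknowns: 5 node voltages V₁..V_5 plus 1 source current (V1)
R1: Y=0.02375+0.000j on G[1,0]
R2: Y=0.0009009+0.000j on G[0,1]
R3: Y=0.01202+0.000j on G[3,2]
I1: z[2]−=0.00106, z[5]+=0.00106
R4: Y=0.0008929+0.000j on G[2,4]
C1: Y=0.000+0.01225j on G[0,3]
R5: Y=0.07576+0.000j on G[3,2]
R6: Y=0.005155+0.000j on G[0,2]
R7: Y=0.6711+0.000j on G[2,0]
R8: Y=0.0003378+0.000j on G[5,1]
C2: Y=0.000+1.105j on G[3,1]
R9: Y=0.04525+0.000j on G[5,4]
I2: z[0]−=0.0146, z[4]+=0.0146
R10: Y=0.0006803+0.000j on G[3,5]
V1: row V0−V1=2.87, i_V1 at 0,1
solve → V1=-2.870+0.000j, V2=-0.3177-0.02334j, V3=-2.824-0.2025j, V4=6.632-0.08238j, V5=6.447-0.08354j
aux → i_V1=-0.2978-0.05037j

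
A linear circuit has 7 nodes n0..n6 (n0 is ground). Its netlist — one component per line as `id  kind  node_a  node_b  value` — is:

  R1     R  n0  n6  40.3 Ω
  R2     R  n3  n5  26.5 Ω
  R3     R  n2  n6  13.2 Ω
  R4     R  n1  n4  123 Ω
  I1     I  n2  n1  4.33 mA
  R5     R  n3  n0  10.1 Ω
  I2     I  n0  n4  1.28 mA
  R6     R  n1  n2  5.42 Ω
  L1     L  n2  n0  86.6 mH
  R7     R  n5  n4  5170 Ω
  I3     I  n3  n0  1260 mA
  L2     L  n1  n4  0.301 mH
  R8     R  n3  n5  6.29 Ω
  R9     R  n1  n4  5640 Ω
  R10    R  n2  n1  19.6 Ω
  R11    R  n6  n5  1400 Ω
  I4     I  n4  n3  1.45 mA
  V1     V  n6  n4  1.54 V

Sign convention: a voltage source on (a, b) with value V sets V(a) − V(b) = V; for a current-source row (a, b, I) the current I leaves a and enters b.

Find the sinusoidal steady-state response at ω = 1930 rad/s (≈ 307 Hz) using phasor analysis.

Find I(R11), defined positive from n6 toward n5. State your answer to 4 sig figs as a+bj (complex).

0.008707-0.0002502j A

Apply KCL at each of the 6 non-ground nodes and solve the resulting linear system.
Node n1: branches {R4, I1, R6, L2, R9, R10} → V_1 = -1.892-0.3025j
Node n2: branches {R3, I1, R6, L1, R10} → V_2 = -1.526-0.3446j
Node n3: branches {R2, R5, I3, R8, I4} → V_3 = -12.60-0.003211j
Node n4: branches {R4, I2, R7, L2, R9, I4, V1} → V_4 = -1.898-0.3550j
Node n5: branches {R2, R7, R8, R11} → V_5 = -12.55-0.004827j
Node n6: branches {R1, R3, R11, V1} → V_6 = -0.3577-0.3550j
Source currents: i(V1)=-0.08831+0.009852j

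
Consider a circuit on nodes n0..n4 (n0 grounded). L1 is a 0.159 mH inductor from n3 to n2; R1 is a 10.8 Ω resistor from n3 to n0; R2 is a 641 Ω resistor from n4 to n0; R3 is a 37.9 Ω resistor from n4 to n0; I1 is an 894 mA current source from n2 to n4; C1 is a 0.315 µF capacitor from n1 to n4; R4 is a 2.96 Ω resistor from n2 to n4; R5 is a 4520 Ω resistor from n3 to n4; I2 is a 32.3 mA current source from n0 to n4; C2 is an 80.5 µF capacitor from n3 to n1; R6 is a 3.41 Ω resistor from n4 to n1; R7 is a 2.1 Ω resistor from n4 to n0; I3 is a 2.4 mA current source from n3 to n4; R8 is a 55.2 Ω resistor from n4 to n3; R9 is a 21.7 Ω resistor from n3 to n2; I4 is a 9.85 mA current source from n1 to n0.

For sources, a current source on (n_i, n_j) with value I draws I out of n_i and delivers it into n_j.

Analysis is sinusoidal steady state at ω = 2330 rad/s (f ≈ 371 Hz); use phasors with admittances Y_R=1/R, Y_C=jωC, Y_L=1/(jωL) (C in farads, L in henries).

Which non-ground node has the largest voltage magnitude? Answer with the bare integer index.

MNA unknowns: 4 node voltages V₁..V_4
L1: Y=0.000-2.699j on G[3,2]
R1: Y=0.09259+0.000j on G[3,0]
R2: Y=0.001560+0.000j on G[4,0]
R3: Y=0.02639+0.000j on G[4,0]
I1: z[2]−=0.894, z[4]+=0.894
C1: Y=0.000+0.0007340j on G[1,4]
R4: Y=0.3378+0.000j on G[2,4]
R5: Y=0.0002212+0.000j on G[3,4]
I2: z[0]−=0.0323, z[4]+=0.0323
C2: Y=0.000+0.1876j on G[3,1]
R6: Y=0.2933+0.000j on G[4,1]
R7: Y=0.4762+0.000j on G[4,0]
I3: z[3]−=0.0024, z[4]+=0.0024
R8: Y=0.01812+0.000j on G[4,3]
R9: Y=0.04608+0.000j on G[3,2]
I4: z[1]−=0.00985, z[0]+=0.00985
solve → V1=-0.4337-0.6596j, V2=-1.304+0.2879j, V3=-1.347+0.4201j, V4=0.2920-0.07716j

3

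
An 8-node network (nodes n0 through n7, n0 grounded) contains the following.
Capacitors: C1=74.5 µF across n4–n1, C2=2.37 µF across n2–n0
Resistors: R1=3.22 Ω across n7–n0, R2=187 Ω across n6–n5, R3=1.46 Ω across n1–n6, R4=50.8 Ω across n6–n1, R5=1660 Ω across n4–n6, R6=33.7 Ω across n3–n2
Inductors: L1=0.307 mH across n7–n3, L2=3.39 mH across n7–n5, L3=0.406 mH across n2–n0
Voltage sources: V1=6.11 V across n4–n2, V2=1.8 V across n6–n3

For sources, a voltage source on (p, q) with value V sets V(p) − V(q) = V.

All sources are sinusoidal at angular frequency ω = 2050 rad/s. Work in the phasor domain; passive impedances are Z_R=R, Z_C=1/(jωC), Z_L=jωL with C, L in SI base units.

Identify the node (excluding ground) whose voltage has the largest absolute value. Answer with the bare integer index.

MNA unknowns: 7 node voltages V₁..V_7 plus 2 source currents (V1, V2)
C1: Y=0.000+0.1527j on G[4,1]
R1: Y=0.3106+0.000j on G[7,0]
L1: Y=0.000-1.589j on G[7,3]
R2: Y=0.005348+0.000j on G[6,5]
C2: Y=0.000+0.004858j on G[2,0]
L2: Y=0.000-0.1439j on G[7,5]
R3: Y=0.6849+0.000j on G[1,6]
R4: Y=0.01969+0.000j on G[6,1]
R5: Y=0.0006024+0.000j on G[4,6]
L3: Y=0.000-1.201j on G[2,0]
R6: Y=0.02967+0.000j on G[3,2]
V1: row V4−V2=6.11, i_V1 at 4,2
V2: row V6−V3=1.8, i_V2 at 6,3
solve → V1=3.321+2.274j, V2=0.3527-0.3176j, V3=0.9588+1.593j, V4=6.463-0.3176j, V5=1.217+1.416j, V6=2.759+1.593j, V7=1.224+1.359j
aux → i_V1=-0.3980-0.4787j, i_V2=0.3898+0.4778j

4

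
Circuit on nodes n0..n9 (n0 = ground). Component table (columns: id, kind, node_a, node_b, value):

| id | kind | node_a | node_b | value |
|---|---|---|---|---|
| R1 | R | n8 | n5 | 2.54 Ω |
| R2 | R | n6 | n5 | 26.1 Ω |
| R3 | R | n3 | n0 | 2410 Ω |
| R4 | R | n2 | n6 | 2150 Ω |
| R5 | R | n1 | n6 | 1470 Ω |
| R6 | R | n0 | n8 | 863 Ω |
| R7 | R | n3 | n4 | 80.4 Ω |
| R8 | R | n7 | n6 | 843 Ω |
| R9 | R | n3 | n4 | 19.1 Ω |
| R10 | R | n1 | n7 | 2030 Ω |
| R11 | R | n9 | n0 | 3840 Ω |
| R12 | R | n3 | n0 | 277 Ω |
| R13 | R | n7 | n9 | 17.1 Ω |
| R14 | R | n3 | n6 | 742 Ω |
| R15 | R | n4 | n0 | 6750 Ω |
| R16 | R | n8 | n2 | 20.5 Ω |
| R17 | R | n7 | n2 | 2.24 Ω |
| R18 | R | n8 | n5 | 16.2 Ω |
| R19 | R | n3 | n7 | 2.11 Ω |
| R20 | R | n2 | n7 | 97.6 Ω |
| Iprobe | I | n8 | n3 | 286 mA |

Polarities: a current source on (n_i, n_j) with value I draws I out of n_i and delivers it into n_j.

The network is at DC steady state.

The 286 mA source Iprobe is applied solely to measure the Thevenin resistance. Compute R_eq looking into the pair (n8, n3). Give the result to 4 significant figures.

MNA unknowns: 9 node voltages V₁..V_9
R1: Y=0.3937 on G[8,5]
R2: Y=0.03831 on G[6,5]
R3: Y=0.0004149 on G[3,0]
R4: Y=0.0004651 on G[2,6]
R5: Y=0.0006803 on G[1,6]
R6: Y=0.001159 on G[0,8]
R7: Y=0.01244 on G[3,4]
R8: Y=0.001186 on G[7,6]
R9: Y=0.05236 on G[3,4]
R10: Y=0.0004926 on G[1,7]
R11: Y=0.0002604 on G[9,0]
R12: Y=0.003610 on G[3,0]
R13: Y=0.05848 on G[7,9]
R14: Y=0.001348 on G[3,6]
R15: Y=0.0001481 on G[4,0]
R16: Y=0.04878 on G[8,2]
R17: Y=0.4464 on G[7,2]
R18: Y=0.06173 on G[8,5]
R19: Y=0.4739 on G[3,7]
R20: Y=0.01025 on G[2,7]
Iprobe: z[8]−=0.286, z[3]+=0.286
solve → V1=-2.343, V2=0.2251, V3=1.377, V4=1.374, V5=-5.100, V6=-4.622, V7=0.8032, V8=-5.140, V9=0.7996

R_eq = 22.79 Ω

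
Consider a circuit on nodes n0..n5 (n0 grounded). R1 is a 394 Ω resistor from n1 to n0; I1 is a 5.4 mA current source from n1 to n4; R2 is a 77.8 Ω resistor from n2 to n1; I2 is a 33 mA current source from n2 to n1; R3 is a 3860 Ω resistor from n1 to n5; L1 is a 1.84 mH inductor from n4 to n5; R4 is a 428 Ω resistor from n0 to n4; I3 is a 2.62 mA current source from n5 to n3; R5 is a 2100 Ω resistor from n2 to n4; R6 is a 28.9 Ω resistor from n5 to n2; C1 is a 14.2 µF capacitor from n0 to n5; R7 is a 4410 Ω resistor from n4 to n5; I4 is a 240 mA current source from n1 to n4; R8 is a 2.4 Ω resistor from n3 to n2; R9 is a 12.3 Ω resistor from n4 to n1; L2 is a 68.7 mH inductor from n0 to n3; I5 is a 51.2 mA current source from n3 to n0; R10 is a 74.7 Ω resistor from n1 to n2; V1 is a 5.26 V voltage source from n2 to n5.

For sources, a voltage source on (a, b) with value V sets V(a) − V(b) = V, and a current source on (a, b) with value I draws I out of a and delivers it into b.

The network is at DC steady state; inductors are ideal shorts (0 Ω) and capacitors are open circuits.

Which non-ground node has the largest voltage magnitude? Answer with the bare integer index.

1

Element admittances at DC:
  Y(R1) = 0.002538 S between n1,n0
  I1: injects 0.0054 A into n4 (from n1)
  Y(R2) = 0.01285 S between n2,n1
  I2: injects 0.033 A into n1 (from n2)
  Y(R3) = 0.0002591 S between n1,n5
  L1: short n4↔n5 (DC inductor)
  Y(R4) = 0.002336 S between n0,n4
  I3: injects 0.00262 A into n3 (from n5)
  Y(R5) = 0.0004762 S between n2,n4
  Y(R6) = 0.03460 S between n5,n2
  Y(C1) = 0.000 S between n0,n5
  Y(R7) = 0.0002268 S between n4,n5
  I4: injects 0.24 A into n4 (from n1)
  Y(R8) = 0.4167 S between n3,n2
  Y(R9) = 0.08130 S between n4,n1
  L2: short n0↔n3 (DC inductor)
  I5: injects 0.0512 A into n0 (from n3)
  Y(R10) = 0.01339 S between n1,n2
  V1: constraint V(n2)−V(n5) = 5.26
Assemble and solve the 8×8 MNA system:
  V(n1)=-5.756  V(n2)=0.05795  V(n3)=0.000  V(n4)=-5.202  V(n5)=-5.202
  i(L1)=0.2150  i(L2)=0.02444  i(V1)=-0.3942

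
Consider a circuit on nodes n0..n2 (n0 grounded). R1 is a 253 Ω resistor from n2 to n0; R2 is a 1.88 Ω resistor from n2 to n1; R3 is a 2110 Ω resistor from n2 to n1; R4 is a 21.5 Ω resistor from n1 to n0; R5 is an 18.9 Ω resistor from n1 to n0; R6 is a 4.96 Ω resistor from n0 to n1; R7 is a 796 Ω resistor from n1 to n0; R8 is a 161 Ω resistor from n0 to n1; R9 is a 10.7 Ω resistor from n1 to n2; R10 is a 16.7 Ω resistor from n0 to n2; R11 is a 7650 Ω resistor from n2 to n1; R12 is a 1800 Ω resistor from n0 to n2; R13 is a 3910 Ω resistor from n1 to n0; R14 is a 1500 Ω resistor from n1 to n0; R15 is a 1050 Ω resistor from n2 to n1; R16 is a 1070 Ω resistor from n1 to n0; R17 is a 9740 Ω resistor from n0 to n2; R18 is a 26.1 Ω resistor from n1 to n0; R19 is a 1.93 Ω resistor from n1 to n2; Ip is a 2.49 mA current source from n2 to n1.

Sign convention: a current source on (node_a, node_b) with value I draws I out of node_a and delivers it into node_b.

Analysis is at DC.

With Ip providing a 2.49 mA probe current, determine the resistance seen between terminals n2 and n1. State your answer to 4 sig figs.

Element admittances at DC:
  Y(R1) = 0.003953 S between n2,n0
  Y(R2) = 0.5319 S between n2,n1
  Y(R3) = 0.0004739 S between n2,n1
  Y(R4) = 0.04651 S between n1,n0
  Y(R5) = 0.05291 S between n1,n0
  Y(R6) = 0.2016 S between n0,n1
  Y(R7) = 0.001256 S between n1,n0
  Y(R8) = 0.006211 S between n0,n1
  Y(R9) = 0.09346 S between n1,n2
  Y(R10) = 0.05988 S between n0,n2
  Y(R11) = 0.0001307 S between n2,n1
  Y(R12) = 0.0005556 S between n0,n2
  Y(R13) = 0.0002558 S between n1,n0
  Y(R14) = 0.0006667 S between n1,n0
  Y(R15) = 0.0009524 S between n2,n1
  Y(R16) = 0.0009346 S between n1,n0
  Y(R17) = 0.0001027 S between n0,n2
  Y(R18) = 0.03831 S between n1,n0
  Y(R19) = 0.5181 S between n1,n2
  Ip: injects 0.00249 A into n1 (from n2)
Assemble and solve the 2×2 MNA system:
  V(n1)=0.0003240  V(n2)=-0.001752

R_eq = 0.8337 Ω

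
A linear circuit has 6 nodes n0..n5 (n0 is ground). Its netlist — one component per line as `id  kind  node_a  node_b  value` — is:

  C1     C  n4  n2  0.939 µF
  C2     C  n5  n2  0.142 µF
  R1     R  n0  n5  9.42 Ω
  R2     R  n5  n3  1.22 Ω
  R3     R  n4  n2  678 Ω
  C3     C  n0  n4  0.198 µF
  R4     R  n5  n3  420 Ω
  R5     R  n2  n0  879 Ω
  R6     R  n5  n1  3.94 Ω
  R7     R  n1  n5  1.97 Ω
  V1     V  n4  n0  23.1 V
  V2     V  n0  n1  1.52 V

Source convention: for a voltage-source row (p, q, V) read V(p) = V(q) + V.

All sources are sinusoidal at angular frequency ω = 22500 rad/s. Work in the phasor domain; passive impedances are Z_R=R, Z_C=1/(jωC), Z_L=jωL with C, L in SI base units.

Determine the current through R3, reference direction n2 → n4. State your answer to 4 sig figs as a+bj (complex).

-0.004851+0.001088j A

Apply KCL at each of the 5 non-ground nodes and solve the resulting linear system.
Node n1: branches {R6, R7, V2} → V_1 = -1.520+0.000j
Node n2: branches {C1, C2, R3, R5} → V_2 = 19.81+0.7374j
Node n3: branches {R2, R4} → V_3 = -1.336+0.07788j
Node n4: branches {C1, R3, C3, V1} → V_4 = 23.10+0.000j
Node n5: branches {C2, R1, R2, R4, R6, R7} → V_5 = -1.336+0.07788j
Source currents: i(V1)=-0.02043-0.1713j, i(V2)=-0.1398-0.05930j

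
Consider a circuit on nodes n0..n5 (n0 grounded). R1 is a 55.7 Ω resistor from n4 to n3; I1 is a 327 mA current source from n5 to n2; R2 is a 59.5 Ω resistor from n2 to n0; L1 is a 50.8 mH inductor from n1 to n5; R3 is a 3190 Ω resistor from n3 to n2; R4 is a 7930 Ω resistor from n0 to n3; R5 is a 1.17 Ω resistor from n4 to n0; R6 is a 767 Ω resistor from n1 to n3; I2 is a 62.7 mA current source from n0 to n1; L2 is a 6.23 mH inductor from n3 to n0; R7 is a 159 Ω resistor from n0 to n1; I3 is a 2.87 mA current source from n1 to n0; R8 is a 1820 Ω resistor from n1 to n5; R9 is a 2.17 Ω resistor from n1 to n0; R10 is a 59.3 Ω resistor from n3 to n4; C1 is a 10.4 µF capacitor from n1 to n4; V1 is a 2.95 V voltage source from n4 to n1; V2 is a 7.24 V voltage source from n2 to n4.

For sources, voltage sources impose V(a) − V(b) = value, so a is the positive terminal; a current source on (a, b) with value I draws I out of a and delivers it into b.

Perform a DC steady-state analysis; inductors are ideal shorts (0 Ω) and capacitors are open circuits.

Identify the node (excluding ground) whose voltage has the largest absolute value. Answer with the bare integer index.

2

Element admittances at DC:
  Y(R1) = 0.01795 S between n4,n3
  I1: injects 0.327 A into n2 (from n5)
  Y(R2) = 0.01681 S between n2,n0
  L1: short n1↔n5 (DC inductor)
  Y(R3) = 0.0003135 S between n3,n2
  Y(R4) = 0.0001261 S between n0,n3
  Y(R5) = 0.8547 S between n4,n0
  Y(R6) = 0.001304 S between n1,n3
  I2: injects 0.0627 A into n1 (from n0)
  L2: short n3↔n0 (DC inductor)
  Y(R7) = 0.006289 S between n0,n1
  I3: injects 0.00287 A into n0 (from n1)
  Y(R8) = 0.0005495 S between n1,n5
  Y(R9) = 0.4608 S between n1,n0
  Y(R10) = 0.01686 S between n3,n4
  Y(C1) = 0.000 S between n1,n4
  V1: constraint V(n4)−V(n1) = 2.95
  V2: constraint V(n2)−V(n4) = 7.24
Assemble and solve the 9×9 MNA system:
  V(n1)=-1.992  V(n2)=8.198  V(n3)=0.000  V(n4)=0.9583  V(n5)=-1.992
  i(L1)=0.3270  i(L2)=0.03334  i(V1)=-0.6658  i(V2)=0.1866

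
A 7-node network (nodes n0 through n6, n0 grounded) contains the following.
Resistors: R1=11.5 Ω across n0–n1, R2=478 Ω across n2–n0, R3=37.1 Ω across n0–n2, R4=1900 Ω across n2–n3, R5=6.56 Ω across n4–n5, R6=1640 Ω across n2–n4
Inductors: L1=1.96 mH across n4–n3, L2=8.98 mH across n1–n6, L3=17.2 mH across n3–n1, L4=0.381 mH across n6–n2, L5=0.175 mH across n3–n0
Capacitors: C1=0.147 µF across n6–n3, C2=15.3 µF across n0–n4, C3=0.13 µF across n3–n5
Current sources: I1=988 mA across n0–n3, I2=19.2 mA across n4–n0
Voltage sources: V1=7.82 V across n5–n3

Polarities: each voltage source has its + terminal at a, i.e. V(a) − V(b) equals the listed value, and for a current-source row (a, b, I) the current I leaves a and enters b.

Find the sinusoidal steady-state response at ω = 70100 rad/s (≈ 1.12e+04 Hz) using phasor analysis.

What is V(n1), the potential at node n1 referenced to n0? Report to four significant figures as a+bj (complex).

Element admittances at ω=70100 rad/s:
  Y(R1) = 0.08696+0.000j S between n0,n1
  Y(L1) = 0.000-0.007278j S between n4,n3
  Y(R2) = 0.002092+0.000j S between n2,n0
  Y(L2) = 0.000-0.001589j S between n1,n6
  Y(R3) = 0.02695+0.000j S between n0,n2
  Y(C1) = 0.000+0.01030j S between n6,n3
  Y(R4) = 0.0005263+0.000j S between n2,n3
  Y(L3) = 0.000-0.0008294j S between n3,n1
  Y(L4) = 0.000-0.03744j S between n6,n2
  Y(L5) = 0.000-0.08152j S between n3,n0
  Y(R5) = 0.1524+0.000j S between n4,n5
  I1: injects 0.988 A into n3 (from n0)
  Y(R6) = 0.0006098+0.000j S between n2,n4
  Y(C2) = 0.000+1.073j S between n0,n4
  I2: injects 0.0192 A into n0 (from n4)
  Y(C3) = 0.000+0.009113j S between n3,n5
  V1: constraint V(n5)−V(n3) = 7.82
Assemble and solve the 7×7 MNA system:
  V(n1)=-0.01583-0.007317j  V(n2)=0.3804-0.5080j  V(n3)=-0.7256-1.316j  V(n4)=-0.04080-0.9943j  V(n5)=7.094-1.316j  V(n6)=0.7552-0.1905j
  i(V1)=-1.088-0.02223j

-0.01583-0.007317j V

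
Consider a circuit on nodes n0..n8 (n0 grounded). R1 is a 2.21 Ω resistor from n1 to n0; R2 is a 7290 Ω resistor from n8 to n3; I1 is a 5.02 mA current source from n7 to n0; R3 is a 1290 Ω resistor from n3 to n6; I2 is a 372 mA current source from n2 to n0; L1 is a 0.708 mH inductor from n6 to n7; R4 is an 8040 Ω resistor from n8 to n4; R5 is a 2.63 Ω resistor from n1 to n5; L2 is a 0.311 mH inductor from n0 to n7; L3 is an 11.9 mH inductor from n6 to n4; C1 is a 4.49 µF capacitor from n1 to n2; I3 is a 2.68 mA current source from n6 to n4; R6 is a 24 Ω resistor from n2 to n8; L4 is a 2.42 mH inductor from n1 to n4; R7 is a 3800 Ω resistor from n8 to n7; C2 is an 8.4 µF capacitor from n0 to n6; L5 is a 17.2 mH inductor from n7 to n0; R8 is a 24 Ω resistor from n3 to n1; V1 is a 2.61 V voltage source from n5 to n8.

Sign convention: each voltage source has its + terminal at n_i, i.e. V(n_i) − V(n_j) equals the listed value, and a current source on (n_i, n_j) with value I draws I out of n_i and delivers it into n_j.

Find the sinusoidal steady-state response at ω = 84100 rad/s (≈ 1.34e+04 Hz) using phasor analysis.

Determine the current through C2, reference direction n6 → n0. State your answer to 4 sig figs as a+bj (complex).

Element admittances at ω=84100 rad/s:
  Y(R1) = 0.4525+0.000j S between n1,n0
  Y(R2) = 0.0001372+0.000j S between n8,n3
  I1: injects 0.00502 A into n0 (from n7)
  Y(R3) = 0.0007752+0.000j S between n3,n6
  I2: injects 0.372 A into n0 (from n2)
  Y(L1) = 0.000-0.01679j S between n6,n7
  Y(R4) = 0.0001244+0.000j S between n8,n4
  Y(R5) = 0.3802+0.000j S between n1,n5
  Y(L2) = 0.000-0.03823j S between n0,n7
  Y(L3) = 0.000-0.0009992j S between n6,n4
  Y(C1) = 0.000+0.3776j S between n1,n2
  I3: injects 0.00268 A into n4 (from n6)
  Y(R6) = 0.04167+0.000j S between n2,n8
  Y(L4) = 0.000-0.004913j S between n1,n4
  Y(R7) = 0.0002632+0.000j S between n8,n7
  Y(C2) = 0.000+0.7064j S between n0,n6
  Y(L5) = 0.000-0.0006913j S between n7,n0
  Y(R8) = 0.04167+0.000j S between n3,n1
  V1: constraint V(n5)−V(n8) = 2.61
Assemble and solve the 9×9 MNA system:
  V(n1)=-0.8138-0.001599j  V(n2)=-0.9364+1.231j  V(n3)=-0.8066-0.001055j  V(n4)=-0.6702+0.4004j  V(n5)=-0.5647+0.1200j  V(n6)=0.0009822+0.006733j  V(n7)=-0.0007574-0.1031j  V(n8)=-3.175+0.1200j
  i(V1)=-0.09473-0.04623j

-0.004757+0.0006939j A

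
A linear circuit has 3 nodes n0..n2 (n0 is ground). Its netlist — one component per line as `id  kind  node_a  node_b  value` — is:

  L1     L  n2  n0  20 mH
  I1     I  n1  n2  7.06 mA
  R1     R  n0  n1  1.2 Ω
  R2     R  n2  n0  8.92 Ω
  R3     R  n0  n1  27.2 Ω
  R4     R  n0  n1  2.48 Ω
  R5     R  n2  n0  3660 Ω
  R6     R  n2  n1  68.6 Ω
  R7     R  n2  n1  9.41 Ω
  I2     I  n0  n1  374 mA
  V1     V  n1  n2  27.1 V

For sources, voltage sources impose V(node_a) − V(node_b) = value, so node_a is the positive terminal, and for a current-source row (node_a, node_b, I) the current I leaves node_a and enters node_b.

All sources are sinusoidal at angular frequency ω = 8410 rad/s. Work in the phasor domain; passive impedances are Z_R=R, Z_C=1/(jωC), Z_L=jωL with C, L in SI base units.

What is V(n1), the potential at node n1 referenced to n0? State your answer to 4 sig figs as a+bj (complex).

Apply KCL at each of the 2 non-ground nodes and solve the resulting linear system.
Node n1: branches {I1, R1, R3, R4, R6, R7, I2, V1} → V_1 = 2.468-0.1057j
Node n2: branches {L1, I1, R2, R5, R6, R7, V1} → V_2 = -24.63-0.1057j
Source currents: i(V1)=-6.051+0.1346j

2.468-0.1057j V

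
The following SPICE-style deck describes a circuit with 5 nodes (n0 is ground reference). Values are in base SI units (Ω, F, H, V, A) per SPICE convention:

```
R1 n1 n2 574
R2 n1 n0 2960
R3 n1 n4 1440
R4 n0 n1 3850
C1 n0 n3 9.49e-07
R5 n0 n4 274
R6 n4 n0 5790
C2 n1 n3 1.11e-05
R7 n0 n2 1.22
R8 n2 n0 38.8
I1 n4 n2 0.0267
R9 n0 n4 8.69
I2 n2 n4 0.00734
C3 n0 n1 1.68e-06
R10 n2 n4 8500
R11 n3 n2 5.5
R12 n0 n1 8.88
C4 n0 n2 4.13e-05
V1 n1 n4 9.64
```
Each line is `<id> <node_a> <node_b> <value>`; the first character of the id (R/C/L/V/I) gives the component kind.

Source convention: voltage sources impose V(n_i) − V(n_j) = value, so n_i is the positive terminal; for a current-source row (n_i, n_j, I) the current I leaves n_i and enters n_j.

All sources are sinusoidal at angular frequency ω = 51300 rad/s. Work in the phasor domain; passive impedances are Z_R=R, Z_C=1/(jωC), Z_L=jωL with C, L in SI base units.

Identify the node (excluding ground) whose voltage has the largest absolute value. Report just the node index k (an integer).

Element admittances at ω=51300 rad/s:
  Y(R1) = 0.001742+0.000j S between n1,n2
  Y(R2) = 0.0003378+0.000j S between n1,n0
  Y(R3) = 0.0006944+0.000j S between n1,n4
  Y(R4) = 0.0002597+0.000j S between n0,n1
  Y(C1) = 0.000+0.04868j S between n0,n3
  Y(R5) = 0.003650+0.000j S between n0,n4
  Y(R6) = 0.0001727+0.000j S between n4,n0
  Y(C2) = 0.000+0.5694j S between n1,n3
  Y(R7) = 0.8197+0.000j S between n0,n2
  Y(R8) = 0.02577+0.000j S between n2,n0
  I1: injects 0.0267 A into n2 (from n4)
  Y(R9) = 0.1151+0.000j S between n0,n4
  I2: injects 0.00734 A into n4 (from n2)
  Y(C3) = 0.000+0.08618j S between n0,n1
  Y(R10) = 0.0001176+0.000j S between n2,n4
  Y(R11) = 0.1818+0.000j S between n3,n2
  Y(R12) = 0.1126+0.000j S between n0,n1
  Y(C4) = 0.000+2.119j S between n0,n2
  V1: constraint V(n1)−V(n4) = 9.64
Assemble and solve the 5×5 MNA system:
  V(n1)=2.486-1.214j  V(n2)=0.05264-0.1881j  V(n3)=2.364-0.4388j  V(n4)=-7.154-1.214j
  i(V1)=-0.8387-0.1445j

4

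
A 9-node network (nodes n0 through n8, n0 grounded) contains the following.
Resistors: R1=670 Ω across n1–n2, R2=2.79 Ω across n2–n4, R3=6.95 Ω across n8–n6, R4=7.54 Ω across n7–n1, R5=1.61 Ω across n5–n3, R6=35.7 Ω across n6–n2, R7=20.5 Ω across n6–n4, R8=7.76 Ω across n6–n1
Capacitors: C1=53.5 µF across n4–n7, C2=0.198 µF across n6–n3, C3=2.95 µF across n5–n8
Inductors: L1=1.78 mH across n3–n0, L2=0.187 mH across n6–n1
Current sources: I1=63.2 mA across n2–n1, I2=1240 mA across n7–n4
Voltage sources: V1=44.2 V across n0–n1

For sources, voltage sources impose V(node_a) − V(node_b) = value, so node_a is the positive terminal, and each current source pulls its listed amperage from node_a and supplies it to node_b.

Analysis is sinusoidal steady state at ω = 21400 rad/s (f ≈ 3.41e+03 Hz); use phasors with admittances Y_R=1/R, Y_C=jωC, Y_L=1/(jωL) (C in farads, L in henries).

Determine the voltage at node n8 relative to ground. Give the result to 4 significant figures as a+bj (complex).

-35.68-11.51j V

MNA unknowns: 8 node voltages V₁..V_8 plus 1 source current (V1)
R1: Y=0.001493+0.000j on G[1,2]
C1: Y=0.000+1.145j on G[4,7]
L1: Y=0.000-0.02625j on G[3,0]
C2: Y=0.000+0.004237j on G[6,3]
R2: Y=0.3584+0.000j on G[2,4]
R3: Y=0.1439+0.000j on G[8,6]
R4: Y=0.1326+0.000j on G[7,1]
L2: Y=0.000-0.2499j on G[6,1]
C3: Y=0.000+0.06313j on G[5,8]
I1: z[2]−=0.0632, z[1]+=0.0632
R5: Y=0.6211+0.000j on G[5,3]
R6: Y=0.02801+0.000j on G[6,2]
R7: Y=0.04878+0.000j on G[6,4]
R8: Y=0.1289+0.000j on G[6,1]
I2: z[7]−=1.24, z[4]+=1.24
V1: row V0−V1=44.2, i_V1 at 0,1
solve → V1=-44.20+0.000j, V2=-42.53-1.365j, V3=-57.63-21.37j, V4=-42.62-1.357j, V5=-58.40-19.06j, V6=-39.00-1.542j, V7=-42.61-0.09015j, V8=-35.68-11.51j
aux → i_V1=-0.5611+1.513j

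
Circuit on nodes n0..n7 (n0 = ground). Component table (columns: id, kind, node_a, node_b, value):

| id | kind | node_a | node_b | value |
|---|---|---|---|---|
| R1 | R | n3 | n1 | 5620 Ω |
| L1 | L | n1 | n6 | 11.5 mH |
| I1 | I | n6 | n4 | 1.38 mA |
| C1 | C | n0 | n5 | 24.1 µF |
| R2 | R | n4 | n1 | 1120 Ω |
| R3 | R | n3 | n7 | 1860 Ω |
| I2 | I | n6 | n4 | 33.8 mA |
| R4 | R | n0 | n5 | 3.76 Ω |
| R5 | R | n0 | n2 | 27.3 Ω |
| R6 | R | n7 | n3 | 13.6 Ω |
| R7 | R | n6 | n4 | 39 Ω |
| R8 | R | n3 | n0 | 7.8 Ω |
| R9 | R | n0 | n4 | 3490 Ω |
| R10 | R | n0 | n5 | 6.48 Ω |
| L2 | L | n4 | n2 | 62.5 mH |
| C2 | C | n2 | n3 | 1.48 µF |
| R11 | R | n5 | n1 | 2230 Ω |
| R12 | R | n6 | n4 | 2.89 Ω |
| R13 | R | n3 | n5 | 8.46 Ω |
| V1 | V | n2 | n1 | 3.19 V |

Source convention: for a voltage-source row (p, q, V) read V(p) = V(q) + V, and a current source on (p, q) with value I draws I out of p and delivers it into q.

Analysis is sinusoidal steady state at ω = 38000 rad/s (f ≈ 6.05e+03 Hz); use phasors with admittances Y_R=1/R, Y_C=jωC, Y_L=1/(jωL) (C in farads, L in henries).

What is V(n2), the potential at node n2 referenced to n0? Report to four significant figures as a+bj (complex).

0.02375-0.02823j V

Apply KCL at each of the 7 non-ground nodes and solve the resulting linear system.
Node n1: branches {R1, L1, R2, R11, V1} → V_1 = -3.166-0.02823j
Node n2: branches {R5, L2, C2, V1} → V_2 = 0.02375-0.02823j
Node n3: branches {R1, R3, R6, R8, C2, R13} → V_3 = 0.005237+0.004636j
Node n4: branches {I1, R2, I2, R7, R9, L2, R12} → V_4 = -2.563+0.04133j
Node n5: branches {C1, R4, R10, R11, R13} → V_5 = 5.195e-05+0.0009051j
Node n6: branches {L1, I1, I2, R7, R12} → V_6 = -2.658+0.04446j
Node n7: branches {R3, R6} → V_7 = 0.005237+0.004636j
Source currents: i(V1)=-0.002689+0.001082j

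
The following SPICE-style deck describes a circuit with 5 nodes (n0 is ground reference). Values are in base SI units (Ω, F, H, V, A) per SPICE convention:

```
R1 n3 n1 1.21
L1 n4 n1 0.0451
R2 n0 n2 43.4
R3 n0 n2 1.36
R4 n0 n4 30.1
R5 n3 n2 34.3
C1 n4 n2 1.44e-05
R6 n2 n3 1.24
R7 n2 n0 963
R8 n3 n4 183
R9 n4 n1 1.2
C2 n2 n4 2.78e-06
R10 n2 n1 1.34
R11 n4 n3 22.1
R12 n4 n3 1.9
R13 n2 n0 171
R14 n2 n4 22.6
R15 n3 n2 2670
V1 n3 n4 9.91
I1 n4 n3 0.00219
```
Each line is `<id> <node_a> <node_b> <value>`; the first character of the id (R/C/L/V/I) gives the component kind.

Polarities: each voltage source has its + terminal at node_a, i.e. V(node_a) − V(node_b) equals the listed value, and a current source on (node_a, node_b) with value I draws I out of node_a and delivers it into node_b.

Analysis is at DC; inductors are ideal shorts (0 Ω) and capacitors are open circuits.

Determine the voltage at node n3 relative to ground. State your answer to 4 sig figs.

5.122 V

MNA unknowns: 4 node voltages V₁..V_4 plus 2 source currents (L1, V1)
R1: Y=0.8264 on G[3,1]
L1: row V4−V1=0, i_L1 at 4,1
R2: Y=0.02304 on G[0,2]
R3: Y=0.7353 on G[0,2]
R4: Y=0.03322 on G[0,4]
R5: Y=0.02915 on G[3,2]
C1: Y=0.000 on G[4,2]
R6: Y=0.8065 on G[2,3]
R7: Y=0.001038 on G[2,0]
R8: Y=0.005464 on G[3,4]
R9: Y=0.8333 on G[4,1]
C2: Y=0.000 on G[2,4]
R10: Y=0.7463 on G[2,1]
R11: Y=0.04525 on G[4,3]
R12: Y=0.5263 on G[4,3]
R13: Y=0.005848 on G[2,0]
R14: Y=0.04425 on G[2,4]
R15: Y=0.0003745 on G[3,2]
V1: row V3−V4=9.91, i_V1 at 3,4
I1: z[4]−=0.00219, z[3]+=0.00219
solve → V1=-4.788, V2=0.2079, V3=5.122, V4=-4.788
aux → i_L1=-11.92, i_V1=-18.01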